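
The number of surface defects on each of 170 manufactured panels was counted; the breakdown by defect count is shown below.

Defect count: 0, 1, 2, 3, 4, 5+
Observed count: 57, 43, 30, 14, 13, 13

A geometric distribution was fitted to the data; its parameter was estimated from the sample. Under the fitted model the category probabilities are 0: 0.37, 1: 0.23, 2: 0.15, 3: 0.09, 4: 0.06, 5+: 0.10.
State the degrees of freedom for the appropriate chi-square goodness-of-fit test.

There are k = 6 categories and 1 parameter estimated from the data, so df = 6 − 1 − 1 = 4.

4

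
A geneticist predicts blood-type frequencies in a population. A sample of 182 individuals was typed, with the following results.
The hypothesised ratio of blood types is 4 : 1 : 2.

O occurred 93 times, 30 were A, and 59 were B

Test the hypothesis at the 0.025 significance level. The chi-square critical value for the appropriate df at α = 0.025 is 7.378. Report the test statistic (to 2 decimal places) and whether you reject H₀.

2.72; do not reject

Ratio total = 7. Expected counts: 182×4/7 = 104, 182×1/7 = 26, 182×2/7 = 52.
χ² = (93−104)²/104 + (30−26)²/26 + (59−52)²/52
   = 1.163 + 0.615 + 0.942
Sum = 2.72
df = 2. Since 2.72 < 7.378, we do not reject H₀.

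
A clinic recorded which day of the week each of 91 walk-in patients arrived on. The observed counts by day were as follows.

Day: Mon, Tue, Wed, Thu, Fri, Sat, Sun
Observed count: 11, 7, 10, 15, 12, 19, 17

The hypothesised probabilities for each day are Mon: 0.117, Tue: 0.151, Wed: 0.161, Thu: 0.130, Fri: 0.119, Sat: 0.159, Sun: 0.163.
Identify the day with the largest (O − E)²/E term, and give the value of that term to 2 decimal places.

Tue, 3.31

Expected counts E_i = n·p_i: 91×0.117 = 10.647, 91×0.151 = 13.741, 91×0.161 = 14.651, 91×0.130 = 11.83, 91×0.119 = 10.829, 91×0.159 = 14.469, 91×0.163 = 14.833.
χ² = (11−10.647)²/10.647 + (7−13.741)²/13.741 + (10−14.651)²/14.651 + (15−11.83)²/11.83 + (12−10.829)²/10.829 + (19−14.469)²/14.469 + (17−14.833)²/14.833
   = 0.012 + 3.307 + 1.476 + 0.849 + 0.127 + 1.419 + 0.317
The largest term is for Tue: 3.31.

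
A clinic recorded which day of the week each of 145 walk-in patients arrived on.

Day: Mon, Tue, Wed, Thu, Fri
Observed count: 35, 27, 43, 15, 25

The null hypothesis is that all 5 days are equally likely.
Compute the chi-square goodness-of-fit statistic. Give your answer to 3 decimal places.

15.448

Expected count for each of the 5 categories: 145/5 = 29.
Mon: (35 − 29)²/29 = 36/29 = 1.2414
Tue: (27 − 29)²/29 = 4/29 = 0.1379
Wed: (43 − 29)²/29 = 196/29 = 6.7586
Thu: (15 − 29)²/29 = 196/29 = 6.7586
Fri: (25 − 29)²/29 = 16/29 = 0.5517
Sum = 15.448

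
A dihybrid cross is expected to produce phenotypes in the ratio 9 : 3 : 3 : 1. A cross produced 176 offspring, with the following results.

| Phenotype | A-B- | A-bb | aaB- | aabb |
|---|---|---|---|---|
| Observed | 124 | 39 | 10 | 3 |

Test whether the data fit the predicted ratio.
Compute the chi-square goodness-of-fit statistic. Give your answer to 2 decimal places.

Ratio total = 16. Expected counts: 176×9/16 = 99, 176×3/16 = 33, 176×3/16 = 33, 176×1/16 = 11.
A-B-: (124 − 99)²/99 = 625/99 = 6.313
A-bb: (39 − 33)²/33 = 36/33 = 1.091
aaB-: (10 − 33)²/33 = 529/33 = 16.030
aabb: (3 − 11)²/11 = 64/11 = 5.818
Sum = 29.25

29.25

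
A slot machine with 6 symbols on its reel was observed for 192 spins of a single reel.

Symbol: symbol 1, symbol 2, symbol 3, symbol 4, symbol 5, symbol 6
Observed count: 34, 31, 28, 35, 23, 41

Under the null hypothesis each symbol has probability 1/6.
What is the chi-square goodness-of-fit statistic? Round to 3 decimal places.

Under H₀ each category has probability 1/6, so each expected count is 192/6 = 32.
symbol 1: (34 − 32)²/32 = 4/32 = 0.1250
symbol 2: (31 − 32)²/32 = 1/32 = 0.0313
symbol 3: (28 − 32)²/32 = 16/32 = 0.5000
symbol 4: (35 − 32)²/32 = 9/32 = 0.2813
symbol 5: (23 − 32)²/32 = 81/32 = 2.5313
symbol 6: (41 − 32)²/32 = 81/32 = 2.5313
Sum = 6.000

6.000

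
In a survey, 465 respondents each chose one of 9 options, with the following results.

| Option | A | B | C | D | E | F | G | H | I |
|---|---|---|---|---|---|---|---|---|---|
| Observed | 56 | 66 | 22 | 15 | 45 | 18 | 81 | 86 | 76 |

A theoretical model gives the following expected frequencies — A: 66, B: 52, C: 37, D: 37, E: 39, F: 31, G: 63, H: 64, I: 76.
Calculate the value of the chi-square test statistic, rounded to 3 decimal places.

43.527

A: (56 − 66)²/66 = 100/66 = 1.5152
B: (66 − 52)²/52 = 196/52 = 3.7692
C: (22 − 37)²/37 = 225/37 = 6.0811
D: (15 − 37)²/37 = 484/37 = 13.0811
E: (45 − 39)²/39 = 36/39 = 0.9231
F: (18 − 31)²/31 = 169/31 = 5.4516
G: (81 − 63)²/63 = 324/63 = 5.1429
H: (86 − 64)²/64 = 484/64 = 7.5625
I: (76 − 76)²/76 = 0/76 = 0.0000
Sum = 43.527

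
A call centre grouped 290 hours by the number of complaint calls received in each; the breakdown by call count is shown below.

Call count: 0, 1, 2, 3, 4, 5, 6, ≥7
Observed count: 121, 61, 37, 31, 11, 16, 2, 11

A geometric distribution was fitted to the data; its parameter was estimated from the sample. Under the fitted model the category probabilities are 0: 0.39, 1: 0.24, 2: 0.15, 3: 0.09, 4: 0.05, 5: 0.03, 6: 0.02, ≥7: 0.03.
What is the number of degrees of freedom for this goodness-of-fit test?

There are k = 8 categories and 1 parameter estimated from the data, so df = 8 − 1 − 1 = 6.

6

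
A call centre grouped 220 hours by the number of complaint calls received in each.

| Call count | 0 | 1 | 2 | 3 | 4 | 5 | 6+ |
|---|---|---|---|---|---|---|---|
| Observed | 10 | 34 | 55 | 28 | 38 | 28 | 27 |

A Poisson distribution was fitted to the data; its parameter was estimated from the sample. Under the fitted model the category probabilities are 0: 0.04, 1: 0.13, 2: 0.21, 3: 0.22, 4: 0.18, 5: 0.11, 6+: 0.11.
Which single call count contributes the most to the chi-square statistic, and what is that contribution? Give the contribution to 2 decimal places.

Expected counts E_i = n·p_i: 220×0.04 = 8.8, 220×0.13 = 28.6, 220×0.21 = 46.2, 220×0.22 = 48.4, 220×0.18 = 39.6, 220×0.11 = 24.2, 220×0.11 = 24.2.
0: (10 − 8.8)²/8.8 = 1.44/8.8 = 0.164
1: (34 − 28.6)²/28.6 = 29.16/28.6 = 1.020
2: (55 − 46.2)²/46.2 = 77.44/46.2 = 1.676
3: (28 − 48.4)²/48.4 = 416.16/48.4 = 8.598
4: (38 − 39.6)²/39.6 = 2.56/39.6 = 0.065
5: (28 − 24.2)²/24.2 = 14.44/24.2 = 0.597
6+: (27 − 24.2)²/24.2 = 7.84/24.2 = 0.324
The largest term is for 3: 8.60.

3, 8.60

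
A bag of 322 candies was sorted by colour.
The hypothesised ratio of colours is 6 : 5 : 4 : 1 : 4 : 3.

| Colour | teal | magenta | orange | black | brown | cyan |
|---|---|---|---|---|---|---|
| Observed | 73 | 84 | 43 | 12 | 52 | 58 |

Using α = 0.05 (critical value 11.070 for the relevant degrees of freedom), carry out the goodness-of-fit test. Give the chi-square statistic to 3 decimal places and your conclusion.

Ratio total = 23. Expected counts: 322×6/23 = 84, 322×5/23 = 70, 322×4/23 = 56, 322×1/23 = 14, 322×4/23 = 56, 322×3/23 = 42.
cat          O        E   (O−E)²/E
teal        73       84     1.4405
magenta     84       70     2.8000
orange      43       56     3.0179
black       12       14     0.2857
brown       52       56     0.2857
cyan        58       42     6.0952
Sum = 13.925
df = 5. Since 13.925 > 11.070, we reject H₀.

13.925; reject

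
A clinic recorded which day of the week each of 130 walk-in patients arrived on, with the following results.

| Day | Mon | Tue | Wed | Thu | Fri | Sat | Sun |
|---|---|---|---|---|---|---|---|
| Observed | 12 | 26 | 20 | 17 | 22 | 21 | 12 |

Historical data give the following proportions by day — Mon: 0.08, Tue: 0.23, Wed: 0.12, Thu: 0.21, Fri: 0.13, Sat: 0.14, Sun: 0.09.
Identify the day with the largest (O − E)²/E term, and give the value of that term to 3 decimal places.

Expected counts E_i = n·p_i: 130×0.08 = 10.4, 130×0.23 = 29.9, 130×0.12 = 15.6, 130×0.21 = 27.3, 130×0.13 = 16.9, 130×0.14 = 18.2, 130×0.09 = 11.7.
χ² = (12−10.4)²/10.4 + (26−29.9)²/29.9 + (20−15.6)²/15.6 + (17−27.3)²/27.3 + (22−16.9)²/16.9 + (21−18.2)²/18.2 + (12−11.7)²/11.7
   = 0.2462 + 0.5087 + 1.2410 + 3.8861 + 1.5391 + 0.4308 + 0.0077
The largest term is for Thu: 3.886.

Thu, 3.886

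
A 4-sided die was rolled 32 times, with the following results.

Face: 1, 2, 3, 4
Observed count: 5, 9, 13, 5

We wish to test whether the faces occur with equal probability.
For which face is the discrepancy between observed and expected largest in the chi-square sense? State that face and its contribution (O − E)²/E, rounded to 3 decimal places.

Expected count for each of the 4 categories: 32/4 = 8.
1: (5 − 8)²/8 = 9/8 = 1.1250
2: (9 − 8)²/8 = 1/8 = 0.1250
3: (13 − 8)²/8 = 25/8 = 3.1250
4: (5 − 8)²/8 = 9/8 = 1.1250
The largest term is for 3: 3.125.

3, 3.125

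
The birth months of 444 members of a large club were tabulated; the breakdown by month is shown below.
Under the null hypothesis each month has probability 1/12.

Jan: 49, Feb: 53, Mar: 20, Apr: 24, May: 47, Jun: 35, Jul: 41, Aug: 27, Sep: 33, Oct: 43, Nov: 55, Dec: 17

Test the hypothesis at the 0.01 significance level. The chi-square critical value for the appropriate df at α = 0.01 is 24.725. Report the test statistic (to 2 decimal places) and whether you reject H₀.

Under H₀ each category has probability 1/12, so each expected count is 444/12 = 37.
χ² = (49−37)²/37 + (53−37)²/37 + (20−37)²/37 + (24−37)²/37 + (47−37)²/37 + (35−37)²/37 + (41−37)²/37 + (27−37)²/37 + (33−37)²/37 + (43−37)²/37 + (55−37)²/37 + (17−37)²/37
   = 3.892 + 6.919 + 7.811 + 4.568 + 2.703 + 0.108 + 0.432 + 2.703 + 0.432 + 0.973 + 8.757 + 10.811
Sum = 50.11
df = 11. Since 50.11 > 24.725, we reject H₀.

50.11; reject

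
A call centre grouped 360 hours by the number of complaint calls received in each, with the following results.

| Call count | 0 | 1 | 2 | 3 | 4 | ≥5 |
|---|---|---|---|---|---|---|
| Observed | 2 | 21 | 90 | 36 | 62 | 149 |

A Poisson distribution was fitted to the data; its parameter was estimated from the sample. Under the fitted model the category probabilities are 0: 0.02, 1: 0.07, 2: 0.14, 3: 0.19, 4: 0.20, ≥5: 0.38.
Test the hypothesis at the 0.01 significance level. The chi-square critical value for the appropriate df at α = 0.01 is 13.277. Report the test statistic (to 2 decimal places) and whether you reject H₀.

53.39; reject

Expected counts E_i = n·p_i: 360×0.02 = 7.2, 360×0.07 = 25.2, 360×0.14 = 50.4, 360×0.19 = 68.4, 360×0.20 = 72, 360×0.38 = 136.8.
cat         O        E   (O−E)²/E
0           2      7.2      3.756
1          21     25.2      0.700
2          90     50.4     31.114
3          36     68.4     15.347
4          62       72      1.389
≥5        149    136.8      1.088
Sum = 53.39
df = 4. Since 53.39 > 13.277, we reject H₀.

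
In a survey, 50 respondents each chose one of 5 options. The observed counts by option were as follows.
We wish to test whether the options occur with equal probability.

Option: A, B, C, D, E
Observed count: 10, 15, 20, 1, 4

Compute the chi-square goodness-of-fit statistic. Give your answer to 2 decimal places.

24.20

Under H₀ each category has probability 1/5, so each expected count is 50/5 = 10.
χ² = (10−10)²/10 + (15−10)²/10 + (20−10)²/10 + (1−10)²/10 + (4−10)²/10
   = 0.000 + 2.500 + 10.000 + 8.100 + 3.600
Sum = 24.20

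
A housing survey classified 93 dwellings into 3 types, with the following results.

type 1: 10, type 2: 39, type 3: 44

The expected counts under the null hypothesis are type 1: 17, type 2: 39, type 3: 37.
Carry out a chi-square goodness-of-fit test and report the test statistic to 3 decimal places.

cat         O        E   (O−E)²/E
type 1     10       17     2.8824
type 2     39       39     0.0000
type 3     44       37     1.3243
Sum = 4.207

4.207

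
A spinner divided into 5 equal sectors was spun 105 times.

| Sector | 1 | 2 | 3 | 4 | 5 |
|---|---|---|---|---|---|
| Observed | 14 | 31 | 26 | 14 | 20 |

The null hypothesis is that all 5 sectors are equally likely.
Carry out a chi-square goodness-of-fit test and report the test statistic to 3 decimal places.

10.667

Under H₀ each category has probability 1/5, so each expected count is 105/5 = 21.
cat         O        E   (O−E)²/E
1          14       21     2.3333
2          31       21     4.7619
3          26       21     1.1905
4          14       21     2.3333
5          20       21     0.0476
Sum = 10.667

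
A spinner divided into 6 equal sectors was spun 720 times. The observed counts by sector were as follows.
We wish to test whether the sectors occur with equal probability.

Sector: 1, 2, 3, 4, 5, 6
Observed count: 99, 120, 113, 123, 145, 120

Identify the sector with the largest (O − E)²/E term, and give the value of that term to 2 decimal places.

Expected count for each of the 6 categories: 720/6 = 120.
χ² = (99−120)²/120 + (120−120)²/120 + (113−120)²/120 + (123−120)²/120 + (145−120)²/120 + (120−120)²/120
   = 3.675 + 0.000 + 0.408 + 0.075 + 5.208 + 0.000
The largest term is for 5: 5.21.

5, 5.21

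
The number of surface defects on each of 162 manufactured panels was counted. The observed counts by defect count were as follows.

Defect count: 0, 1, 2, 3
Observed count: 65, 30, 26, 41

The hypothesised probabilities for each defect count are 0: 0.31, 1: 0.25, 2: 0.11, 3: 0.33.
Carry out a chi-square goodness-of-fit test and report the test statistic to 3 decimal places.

13.731

Expected counts E_i = n·p_i: 162×0.31 = 50.22, 162×0.25 = 40.5, 162×0.11 = 17.82, 162×0.33 = 53.46.
cat         O        E   (O−E)²/E
0          65    50.22     4.3498
1          30     40.5     2.7222
2          26    17.82     3.7549
3          41    53.46     2.9041
Sum = 13.731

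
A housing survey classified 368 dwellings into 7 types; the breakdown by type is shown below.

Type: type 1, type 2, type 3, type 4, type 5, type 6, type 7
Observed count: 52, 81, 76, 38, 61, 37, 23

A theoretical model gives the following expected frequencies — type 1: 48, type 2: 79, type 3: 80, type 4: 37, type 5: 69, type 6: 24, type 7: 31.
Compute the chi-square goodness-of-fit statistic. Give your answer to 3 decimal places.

type 1: (52 − 48)²/48 = 16/48 = 0.3333
type 2: (81 − 79)²/79 = 4/79 = 0.0506
type 3: (76 − 80)²/80 = 16/80 = 0.2000
type 4: (38 − 37)²/37 = 1/37 = 0.0270
type 5: (61 − 69)²/69 = 64/69 = 0.9275
type 6: (37 − 24)²/24 = 169/24 = 7.0417
type 7: (23 − 31)²/31 = 64/31 = 2.0645
Sum = 10.645

10.645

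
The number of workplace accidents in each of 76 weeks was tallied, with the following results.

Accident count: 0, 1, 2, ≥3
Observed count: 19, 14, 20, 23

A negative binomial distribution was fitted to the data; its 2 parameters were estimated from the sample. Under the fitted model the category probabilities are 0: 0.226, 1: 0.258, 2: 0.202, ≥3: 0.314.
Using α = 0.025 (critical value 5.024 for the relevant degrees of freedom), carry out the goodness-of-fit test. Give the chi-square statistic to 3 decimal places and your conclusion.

Expected counts E_i = n·p_i: 76×0.226 = 17.176, 76×0.258 = 19.608, 76×0.202 = 15.352, 76×0.314 = 23.864.
0: (19 − 17.176)²/17.176 = 3.326976/17.176 = 0.1937
1: (14 − 19.608)²/19.608 = 31.449664/19.608 = 1.6039
2: (20 − 15.352)²/15.352 = 21.603904/15.352 = 1.4072
≥3: (23 − 23.864)²/23.864 = 0.746496/23.864 = 0.0313
Sum = 3.236
df = 1. Since 3.236 < 5.024, we do not reject H₀.

3.236; do not reject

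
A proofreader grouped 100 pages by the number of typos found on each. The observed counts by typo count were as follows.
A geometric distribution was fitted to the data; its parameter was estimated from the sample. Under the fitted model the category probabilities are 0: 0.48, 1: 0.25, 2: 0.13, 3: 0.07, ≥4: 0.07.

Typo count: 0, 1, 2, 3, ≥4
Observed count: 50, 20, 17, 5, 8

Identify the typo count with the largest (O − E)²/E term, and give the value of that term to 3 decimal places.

Expected counts E_i = n·p_i: 100×0.48 = 48, 100×0.25 = 25, 100×0.13 = 13, 100×0.07 = 7, 100×0.07 = 7.
χ² = (50−48)²/48 + (20−25)²/25 + (17−13)²/13 + (5−7)²/7 + (8−7)²/7
   = 0.0833 + 1.0000 + 1.2308 + 0.5714 + 0.1429
The largest term is for 2: 1.231.

2, 1.231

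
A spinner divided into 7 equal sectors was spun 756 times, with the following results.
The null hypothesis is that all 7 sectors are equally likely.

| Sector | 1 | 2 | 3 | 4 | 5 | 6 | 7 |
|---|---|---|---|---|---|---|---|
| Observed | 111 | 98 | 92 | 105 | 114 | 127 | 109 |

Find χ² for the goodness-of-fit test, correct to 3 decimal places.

Expected count for each of the 7 categories: 756/7 = 108.
1: (111 − 108)²/108 = 9/108 = 0.0833
2: (98 − 108)²/108 = 100/108 = 0.9259
3: (92 − 108)²/108 = 256/108 = 2.3704
4: (105 − 108)²/108 = 9/108 = 0.0833
5: (114 − 108)²/108 = 36/108 = 0.3333
6: (127 − 108)²/108 = 361/108 = 3.3426
7: (109 − 108)²/108 = 1/108 = 0.0093
Sum = 7.148

7.148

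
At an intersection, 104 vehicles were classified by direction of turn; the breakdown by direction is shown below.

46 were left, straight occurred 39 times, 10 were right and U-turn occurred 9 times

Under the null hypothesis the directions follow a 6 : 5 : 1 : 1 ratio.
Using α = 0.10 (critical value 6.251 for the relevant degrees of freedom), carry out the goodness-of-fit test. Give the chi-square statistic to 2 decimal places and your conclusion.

Ratio total = 13. Expected counts: 104×6/13 = 48, 104×5/13 = 40, 104×1/13 = 8, 104×1/13 = 8.
χ² = (46−48)²/48 + (39−40)²/40 + (10−8)²/8 + (9−8)²/8
   = 0.083 + 0.025 + 0.500 + 0.125
Sum = 0.73
df = 3. Since 0.73 < 6.251, we do not reject H₀.

0.73; do not reject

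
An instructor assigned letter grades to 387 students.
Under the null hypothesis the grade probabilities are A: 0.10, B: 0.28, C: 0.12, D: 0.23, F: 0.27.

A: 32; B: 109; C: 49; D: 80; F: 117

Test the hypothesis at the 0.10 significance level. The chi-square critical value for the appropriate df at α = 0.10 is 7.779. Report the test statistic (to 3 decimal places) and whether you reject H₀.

3.715; do not reject

Expected counts E_i = n·p_i: 387×0.10 = 38.7, 387×0.28 = 108.36, 387×0.12 = 46.44, 387×0.23 = 89.01, 387×0.27 = 104.49.
cat         O        E   (O−E)²/E
A          32     38.7     1.1599
B         109   108.36     0.0038
C          49    46.44     0.1411
D          80    89.01     0.9120
F         117   104.49     1.4978
Sum = 3.715
df = 4. Since 3.715 < 7.779, we do not reject H₀.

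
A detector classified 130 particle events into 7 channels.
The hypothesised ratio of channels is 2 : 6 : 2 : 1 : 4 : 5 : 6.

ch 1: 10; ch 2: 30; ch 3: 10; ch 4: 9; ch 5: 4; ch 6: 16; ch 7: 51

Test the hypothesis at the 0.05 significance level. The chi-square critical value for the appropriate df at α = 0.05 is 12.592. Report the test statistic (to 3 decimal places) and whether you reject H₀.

Ratio total = 26. Expected counts: 130×2/26 = 10, 130×6/26 = 30, 130×2/26 = 10, 130×1/26 = 5, 130×4/26 = 20, 130×5/26 = 25, 130×6/26 = 30.
cat         O        E   (O−E)²/E
ch 1       10       10     0.0000
ch 2       30       30     0.0000
ch 3       10       10     0.0000
ch 4        9        5     3.2000
ch 5        4       20    12.8000
ch 6       16       25     3.2400
ch 7       51       30    14.7000
Sum = 33.940
df = 6. Since 33.940 > 12.592, we reject H₀.

33.940; reject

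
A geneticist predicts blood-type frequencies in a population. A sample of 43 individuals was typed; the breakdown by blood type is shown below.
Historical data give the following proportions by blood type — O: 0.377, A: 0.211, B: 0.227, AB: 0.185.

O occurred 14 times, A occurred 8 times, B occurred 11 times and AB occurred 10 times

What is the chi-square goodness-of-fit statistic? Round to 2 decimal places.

Expected counts E_i = n·p_i: 43×0.377 = 16.211, 43×0.211 = 9.073, 43×0.227 = 9.761, 43×0.185 = 7.955.
cat         O        E   (O−E)²/E
O          14   16.211      0.302
A           8    9.073      0.127
B          11    9.761      0.157
AB         10    7.955      0.526
Sum = 1.11

1.11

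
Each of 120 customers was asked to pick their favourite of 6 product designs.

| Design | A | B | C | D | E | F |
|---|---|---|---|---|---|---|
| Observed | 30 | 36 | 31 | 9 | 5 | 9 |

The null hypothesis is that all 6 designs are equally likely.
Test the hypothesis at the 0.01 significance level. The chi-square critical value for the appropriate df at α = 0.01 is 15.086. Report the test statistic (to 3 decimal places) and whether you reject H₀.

47.200; reject

Under H₀ each category has probability 1/6, so each expected count is 120/6 = 20.
A: (30 − 20)²/20 = 100/20 = 5.0000
B: (36 − 20)²/20 = 256/20 = 12.8000
C: (31 − 20)²/20 = 121/20 = 6.0500
D: (9 − 20)²/20 = 121/20 = 6.0500
E: (5 − 20)²/20 = 225/20 = 11.2500
F: (9 − 20)²/20 = 121/20 = 6.0500
Sum = 47.200
df = 5. Since 47.200 > 15.086, we reject H₀.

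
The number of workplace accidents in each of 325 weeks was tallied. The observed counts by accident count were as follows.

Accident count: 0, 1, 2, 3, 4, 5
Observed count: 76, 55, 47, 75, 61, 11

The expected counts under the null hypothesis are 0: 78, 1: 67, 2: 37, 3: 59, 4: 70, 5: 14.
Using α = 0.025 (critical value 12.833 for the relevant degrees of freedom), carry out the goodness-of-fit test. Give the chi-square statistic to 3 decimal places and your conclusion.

χ² = (76−78)²/78 + (55−67)²/67 + (47−37)²/37 + (75−59)²/59 + (61−70)²/70 + (11−14)²/14
   = 0.0513 + 2.1493 + 2.7027 + 4.3390 + 1.1571 + 0.6429
Sum = 11.042
df = 5. Since 11.042 < 12.833, we do not reject H₀.

11.042; do not reject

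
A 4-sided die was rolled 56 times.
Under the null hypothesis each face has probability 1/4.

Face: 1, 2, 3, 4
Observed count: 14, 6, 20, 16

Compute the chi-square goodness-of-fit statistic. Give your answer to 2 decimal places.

Under H₀ each category has probability 1/4, so each expected count is 56/4 = 14.
χ² = (14−14)²/14 + (6−14)²/14 + (20−14)²/14 + (16−14)²/14
   = 0.000 + 4.571 + 2.571 + 0.286
Sum = 7.43

7.43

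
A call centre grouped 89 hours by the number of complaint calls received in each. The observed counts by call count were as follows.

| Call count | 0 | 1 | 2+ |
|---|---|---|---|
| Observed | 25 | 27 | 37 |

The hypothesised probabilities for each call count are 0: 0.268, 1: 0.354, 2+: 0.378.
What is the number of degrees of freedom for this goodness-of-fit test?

There are k = 3 categories and no parameters were estimated from the data, so df = 3 − 1 = 2.

2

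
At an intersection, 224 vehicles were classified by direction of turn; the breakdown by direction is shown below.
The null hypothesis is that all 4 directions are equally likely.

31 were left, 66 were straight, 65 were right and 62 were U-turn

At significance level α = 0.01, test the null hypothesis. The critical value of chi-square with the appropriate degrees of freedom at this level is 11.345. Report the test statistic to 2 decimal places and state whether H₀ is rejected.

15.04; reject

Under H₀ each category has probability 1/4, so each expected count is 224/4 = 56.
left: (31 − 56)²/56 = 625/56 = 11.161
straight: (66 − 56)²/56 = 100/56 = 1.786
right: (65 − 56)²/56 = 81/56 = 1.446
U-turn: (62 − 56)²/56 = 36/56 = 0.643
Sum = 15.04
df = 3. Since 15.04 > 11.345, we reject H₀.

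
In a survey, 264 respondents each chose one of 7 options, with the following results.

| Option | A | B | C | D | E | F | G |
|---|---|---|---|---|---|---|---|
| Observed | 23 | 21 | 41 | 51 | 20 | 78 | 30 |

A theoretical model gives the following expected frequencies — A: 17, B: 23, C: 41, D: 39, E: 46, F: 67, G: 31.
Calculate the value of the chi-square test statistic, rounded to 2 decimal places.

22.52

cat         O        E   (O−E)²/E
A          23       17      2.118
B          21       23      0.174
C          41       41      0.000
D          51       39      3.692
E          20       46     14.696
F          78       67      1.806
G          30       31      0.032
Sum = 22.52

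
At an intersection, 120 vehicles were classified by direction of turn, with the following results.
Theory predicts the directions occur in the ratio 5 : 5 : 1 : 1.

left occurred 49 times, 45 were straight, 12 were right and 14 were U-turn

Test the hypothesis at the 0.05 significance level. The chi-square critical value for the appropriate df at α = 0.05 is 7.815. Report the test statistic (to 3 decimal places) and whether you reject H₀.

Ratio total = 12. Expected counts: 120×5/12 = 50, 120×5/12 = 50, 120×1/12 = 10, 120×1/12 = 10.
χ² = (49−50)²/50 + (45−50)²/50 + (12−10)²/10 + (14−10)²/10
   = 0.0200 + 0.5000 + 0.4000 + 1.6000
Sum = 2.520
df = 3. Since 2.520 < 7.815, we do not reject H₀.

2.520; do not reject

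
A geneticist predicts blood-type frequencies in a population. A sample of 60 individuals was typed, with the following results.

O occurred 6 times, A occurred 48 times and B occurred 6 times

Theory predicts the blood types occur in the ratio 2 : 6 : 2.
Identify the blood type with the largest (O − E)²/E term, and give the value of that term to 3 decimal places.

A, 4.000

Ratio total = 10. Expected counts: 60×2/10 = 12, 60×6/10 = 36, 60×2/10 = 12.
χ² = (6−12)²/12 + (48−36)²/36 + (6−12)²/12
   = 3.0000 + 4.0000 + 3.0000
The largest term is for A: 4.000.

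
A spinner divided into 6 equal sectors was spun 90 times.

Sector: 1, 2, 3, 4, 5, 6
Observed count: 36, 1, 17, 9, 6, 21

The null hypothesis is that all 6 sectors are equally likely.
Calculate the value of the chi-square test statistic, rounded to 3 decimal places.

Expected count for each of the 6 categories: 90/6 = 15.
χ² = (36−15)²/15 + (1−15)²/15 + (17−15)²/15 + (9−15)²/15 + (6−15)²/15 + (21−15)²/15
   = 29.4000 + 13.0667 + 0.2667 + 2.4000 + 5.4000 + 2.4000
Sum = 52.933

52.933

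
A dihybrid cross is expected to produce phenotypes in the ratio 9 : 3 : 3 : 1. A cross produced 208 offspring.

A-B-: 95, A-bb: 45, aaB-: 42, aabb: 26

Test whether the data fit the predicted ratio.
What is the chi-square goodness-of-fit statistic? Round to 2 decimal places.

18.29

Ratio total = 16. Expected counts: 208×9/16 = 117, 208×3/16 = 39, 208×3/16 = 39, 208×1/16 = 13.
χ² = (95−117)²/117 + (45−39)²/39 + (42−39)²/39 + (26−13)²/13
   = 4.137 + 0.923 + 0.231 + 13.000
Sum = 18.29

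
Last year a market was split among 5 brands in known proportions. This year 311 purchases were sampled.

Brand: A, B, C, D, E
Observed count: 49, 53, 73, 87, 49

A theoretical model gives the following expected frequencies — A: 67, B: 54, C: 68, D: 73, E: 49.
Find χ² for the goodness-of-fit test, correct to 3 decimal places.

7.907

cat         O        E   (O−E)²/E
A          49       67     4.8358
B          53       54     0.0185
C          73       68     0.3676
D          87       73     2.6849
E          49       49     0.0000
Sum = 7.907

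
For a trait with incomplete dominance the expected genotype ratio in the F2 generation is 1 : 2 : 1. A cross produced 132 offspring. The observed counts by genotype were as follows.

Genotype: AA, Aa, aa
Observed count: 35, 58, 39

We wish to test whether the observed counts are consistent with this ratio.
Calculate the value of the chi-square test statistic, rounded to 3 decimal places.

Ratio total = 4. Expected counts: 132×1/4 = 33, 132×2/4 = 66, 132×1/4 = 33.
cat         O        E   (O−E)²/E
AA         35       33     0.1212
Aa         58       66     0.9697
aa         39       33     1.0909
Sum = 2.182

2.182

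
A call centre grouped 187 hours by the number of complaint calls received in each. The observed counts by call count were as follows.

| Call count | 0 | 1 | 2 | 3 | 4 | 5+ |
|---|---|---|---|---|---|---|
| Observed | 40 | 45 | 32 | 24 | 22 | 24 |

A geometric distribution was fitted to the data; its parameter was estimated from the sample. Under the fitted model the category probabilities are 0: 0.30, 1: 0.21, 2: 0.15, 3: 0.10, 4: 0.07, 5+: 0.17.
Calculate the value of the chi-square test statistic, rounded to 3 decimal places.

15.489

Expected counts E_i = n·p_i: 187×0.30 = 56.1, 187×0.21 = 39.27, 187×0.15 = 28.05, 187×0.10 = 18.7, 187×0.07 = 13.09, 187×0.17 = 31.79.
χ² = (40−56.1)²/56.1 + (45−39.27)²/39.27 + (32−28.05)²/28.05 + (24−18.7)²/18.7 + (22−13.09)²/13.09 + (24−31.79)²/31.79
   = 4.6205 + 0.8361 + 0.5562 + 1.5021 + 6.0648 + 1.9089
Sum = 15.489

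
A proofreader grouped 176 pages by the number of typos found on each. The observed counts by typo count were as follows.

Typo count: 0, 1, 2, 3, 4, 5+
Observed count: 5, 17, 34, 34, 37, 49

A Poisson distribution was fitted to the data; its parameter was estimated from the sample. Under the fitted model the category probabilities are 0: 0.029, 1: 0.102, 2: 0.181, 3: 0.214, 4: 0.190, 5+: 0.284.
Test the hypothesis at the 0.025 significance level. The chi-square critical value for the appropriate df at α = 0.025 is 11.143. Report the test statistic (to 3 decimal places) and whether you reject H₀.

0.952; do not reject

Expected counts E_i = n·p_i: 176×0.029 = 5.104, 176×0.102 = 17.952, 176×0.181 = 31.856, 176×0.214 = 37.664, 176×0.190 = 33.44, 176×0.284 = 49.984.
0: (5 − 5.104)²/5.104 = 0.010816/5.104 = 0.0021
1: (17 − 17.952)²/17.952 = 0.906304/17.952 = 0.0505
2: (34 − 31.856)²/31.856 = 4.596736/31.856 = 0.1443
3: (34 − 37.664)²/37.664 = 13.424896/37.664 = 0.3564
4: (37 − 33.44)²/33.44 = 12.6736/33.44 = 0.3790
5+: (49 − 49.984)²/49.984 = 0.968256/49.984 = 0.0194
Sum = 0.952
df = 4. Since 0.952 < 11.143, we do not reject H₀.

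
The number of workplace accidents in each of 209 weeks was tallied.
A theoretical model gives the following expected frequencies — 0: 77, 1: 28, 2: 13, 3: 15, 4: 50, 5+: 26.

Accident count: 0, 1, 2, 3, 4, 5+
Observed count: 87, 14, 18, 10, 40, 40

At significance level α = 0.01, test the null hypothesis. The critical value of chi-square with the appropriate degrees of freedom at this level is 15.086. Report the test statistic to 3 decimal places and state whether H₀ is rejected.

0: (87 − 77)²/77 = 100/77 = 1.2987
1: (14 − 28)²/28 = 196/28 = 7.0000
2: (18 − 13)²/13 = 25/13 = 1.9231
3: (10 − 15)²/15 = 25/15 = 1.6667
4: (40 − 50)²/50 = 100/50 = 2.0000
5+: (40 − 26)²/26 = 196/26 = 7.5385
Sum = 21.427
df = 5. Since 21.427 > 15.086, we reject H₀.

21.427; reject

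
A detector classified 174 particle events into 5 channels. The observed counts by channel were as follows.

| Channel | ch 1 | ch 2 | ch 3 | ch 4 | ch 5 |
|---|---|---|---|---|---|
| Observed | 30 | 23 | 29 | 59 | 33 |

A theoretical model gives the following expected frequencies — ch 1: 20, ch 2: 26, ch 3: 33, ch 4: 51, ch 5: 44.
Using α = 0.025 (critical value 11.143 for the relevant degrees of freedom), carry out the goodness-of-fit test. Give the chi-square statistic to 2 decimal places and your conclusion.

cat         O        E   (O−E)²/E
ch 1       30       20      5.000
ch 2       23       26      0.346
ch 3       29       33      0.485
ch 4       59       51      1.255
ch 5       33       44      2.750
Sum = 9.84
df = 4. Since 9.84 < 11.143, we do not reject H₀.

9.84; do not reject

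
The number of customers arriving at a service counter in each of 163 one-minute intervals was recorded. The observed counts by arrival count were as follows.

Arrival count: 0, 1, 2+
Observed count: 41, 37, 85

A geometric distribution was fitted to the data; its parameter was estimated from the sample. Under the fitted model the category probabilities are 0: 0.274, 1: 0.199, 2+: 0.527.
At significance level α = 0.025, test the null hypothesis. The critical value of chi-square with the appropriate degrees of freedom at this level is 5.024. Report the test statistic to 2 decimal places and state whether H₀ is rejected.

Expected counts E_i = n·p_i: 163×0.274 = 44.662, 163×0.199 = 32.437, 163×0.527 = 85.901.
0: (41 − 44.662)²/44.662 = 13.410244/44.662 = 0.300
1: (37 − 32.437)²/32.437 = 20.820969/32.437 = 0.642
2+: (85 − 85.901)²/85.901 = 0.811801/85.901 = 0.009
Sum = 0.95
df = 1. Since 0.95 < 5.024, we do not reject H₀.

0.95; do not reject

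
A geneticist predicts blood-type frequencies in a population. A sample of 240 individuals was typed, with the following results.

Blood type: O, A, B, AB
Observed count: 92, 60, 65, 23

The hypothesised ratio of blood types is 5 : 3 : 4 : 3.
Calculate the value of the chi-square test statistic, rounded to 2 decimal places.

Ratio total = 15. Expected counts: 240×5/15 = 80, 240×3/15 = 48, 240×4/15 = 64, 240×3/15 = 48.
χ² = (92−80)²/80 + (60−48)²/48 + (65−64)²/64 + (23−48)²/48
   = 1.800 + 3.000 + 0.016 + 13.021
Sum = 17.84

17.84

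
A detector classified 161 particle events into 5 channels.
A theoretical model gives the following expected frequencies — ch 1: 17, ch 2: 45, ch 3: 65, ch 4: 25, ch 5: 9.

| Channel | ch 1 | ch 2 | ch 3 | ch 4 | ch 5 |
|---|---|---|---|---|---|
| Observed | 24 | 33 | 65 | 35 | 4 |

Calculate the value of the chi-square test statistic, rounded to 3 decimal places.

cat         O        E   (O−E)²/E
ch 1       24       17     2.8824
ch 2       33       45     3.2000
ch 3       65       65     0.0000
ch 4       35       25     4.0000
ch 5        4        9     2.7778
Sum = 12.860

12.860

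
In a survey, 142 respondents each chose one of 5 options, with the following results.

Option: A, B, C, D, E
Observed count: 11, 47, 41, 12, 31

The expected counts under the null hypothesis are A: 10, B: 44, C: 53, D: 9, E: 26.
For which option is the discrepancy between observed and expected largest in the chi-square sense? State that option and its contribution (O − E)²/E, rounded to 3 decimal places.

A: (11 − 10)²/10 = 1/10 = 0.1000
B: (47 − 44)²/44 = 9/44 = 0.2045
C: (41 − 53)²/53 = 144/53 = 2.7170
D: (12 − 9)²/9 = 9/9 = 1.0000
E: (31 − 26)²/26 = 25/26 = 0.9615
The largest term is for C: 2.717.

C, 2.717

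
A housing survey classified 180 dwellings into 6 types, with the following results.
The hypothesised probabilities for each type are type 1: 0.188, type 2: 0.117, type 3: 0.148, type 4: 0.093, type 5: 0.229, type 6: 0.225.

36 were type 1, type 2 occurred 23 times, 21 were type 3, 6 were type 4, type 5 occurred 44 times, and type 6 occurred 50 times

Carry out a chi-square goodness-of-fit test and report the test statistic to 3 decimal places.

Expected counts E_i = n·p_i: 180×0.188 = 33.84, 180×0.117 = 21.06, 180×0.148 = 26.64, 180×0.093 = 16.74, 180×0.229 = 41.22, 180×0.225 = 40.5.
χ² = (36−33.84)²/33.84 + (23−21.06)²/21.06 + (21−26.64)²/26.64 + (6−16.74)²/16.74 + (44−41.22)²/41.22 + (50−40.5)²/40.5
   = 0.1379 + 0.1787 + 1.1941 + 6.8905 + 0.1875 + 2.2284
Sum = 10.817

10.817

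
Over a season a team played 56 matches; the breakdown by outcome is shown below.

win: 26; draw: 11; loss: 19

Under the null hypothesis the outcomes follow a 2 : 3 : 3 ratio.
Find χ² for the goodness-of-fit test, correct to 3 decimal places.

15.238

Ratio total = 8. Expected counts: 56×2/8 = 14, 56×3/8 = 21, 56×3/8 = 21.
χ² = (26−14)²/14 + (11−21)²/21 + (19−21)²/21
   = 10.2857 + 4.7619 + 0.1905
Sum = 15.238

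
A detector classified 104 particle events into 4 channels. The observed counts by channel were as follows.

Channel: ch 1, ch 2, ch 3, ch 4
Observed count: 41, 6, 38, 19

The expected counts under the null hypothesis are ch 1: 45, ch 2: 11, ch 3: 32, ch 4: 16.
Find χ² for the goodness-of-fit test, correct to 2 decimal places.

cat         O        E   (O−E)²/E
ch 1       41       45      0.356
ch 2        6       11      2.273
ch 3       38       32      1.125
ch 4       19       16      0.563
Sum = 4.32

4.32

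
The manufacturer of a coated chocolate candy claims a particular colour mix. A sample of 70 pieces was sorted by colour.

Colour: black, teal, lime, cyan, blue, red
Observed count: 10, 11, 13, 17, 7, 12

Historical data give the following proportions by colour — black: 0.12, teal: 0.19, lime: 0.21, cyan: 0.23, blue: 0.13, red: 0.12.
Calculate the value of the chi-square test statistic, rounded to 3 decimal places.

2.977

Expected counts E_i = n·p_i: 70×0.12 = 8.4, 70×0.19 = 13.3, 70×0.21 = 14.7, 70×0.23 = 16.1, 70×0.13 = 9.1, 70×0.12 = 8.4.
cat         O        E   (O−E)²/E
black      10      8.4     0.3048
teal       11     13.3     0.3977
lime       13     14.7     0.1966
cyan       17     16.1     0.0503
blue        7      9.1     0.4846
red        12      8.4     1.5429
Sum = 2.977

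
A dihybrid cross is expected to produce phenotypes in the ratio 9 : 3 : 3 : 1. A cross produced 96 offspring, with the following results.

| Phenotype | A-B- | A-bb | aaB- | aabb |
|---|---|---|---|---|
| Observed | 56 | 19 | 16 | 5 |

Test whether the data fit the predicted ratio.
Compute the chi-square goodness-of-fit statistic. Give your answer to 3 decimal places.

Ratio total = 16. Expected counts: 96×9/16 = 54, 96×3/16 = 18, 96×3/16 = 18, 96×1/16 = 6.
A-B-: (56 − 54)²/54 = 4/54 = 0.0741
A-bb: (19 − 18)²/18 = 1/18 = 0.0556
aaB-: (16 − 18)²/18 = 4/18 = 0.2222
aabb: (5 − 6)²/6 = 1/6 = 0.1667
Sum = 0.519

0.519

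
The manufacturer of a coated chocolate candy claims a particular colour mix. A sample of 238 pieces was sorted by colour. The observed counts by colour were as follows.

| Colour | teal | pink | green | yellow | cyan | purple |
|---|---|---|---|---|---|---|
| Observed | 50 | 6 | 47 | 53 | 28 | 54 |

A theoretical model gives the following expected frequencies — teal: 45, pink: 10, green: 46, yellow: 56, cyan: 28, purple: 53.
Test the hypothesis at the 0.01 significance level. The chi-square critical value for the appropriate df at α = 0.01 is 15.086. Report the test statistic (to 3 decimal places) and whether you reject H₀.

2.357; do not reject

teal: (50 − 45)²/45 = 25/45 = 0.5556
pink: (6 − 10)²/10 = 16/10 = 1.6000
green: (47 − 46)²/46 = 1/46 = 0.0217
yellow: (53 − 56)²/56 = 9/56 = 0.1607
cyan: (28 − 28)²/28 = 0/28 = 0.0000
purple: (54 − 53)²/53 = 1/53 = 0.0189
Sum = 2.357
df = 5. Since 2.357 < 15.086, we do not reject H₀.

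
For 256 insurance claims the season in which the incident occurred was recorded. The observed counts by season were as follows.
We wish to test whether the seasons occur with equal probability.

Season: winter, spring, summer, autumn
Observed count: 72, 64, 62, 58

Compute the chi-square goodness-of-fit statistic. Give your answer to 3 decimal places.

Under H₀ each category has probability 1/4, so each expected count is 256/4 = 64.
winter: (72 − 64)²/64 = 64/64 = 1.0000
spring: (64 − 64)²/64 = 0/64 = 0.0000
summer: (62 − 64)²/64 = 4/64 = 0.0625
autumn: (58 − 64)²/64 = 36/64 = 0.5625
Sum = 1.625

1.625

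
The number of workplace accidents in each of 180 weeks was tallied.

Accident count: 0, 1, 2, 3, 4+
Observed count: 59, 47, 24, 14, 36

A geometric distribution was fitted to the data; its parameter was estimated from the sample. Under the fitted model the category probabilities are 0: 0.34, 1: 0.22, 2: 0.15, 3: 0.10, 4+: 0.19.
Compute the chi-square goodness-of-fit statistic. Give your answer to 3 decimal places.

Expected counts E_i = n·p_i: 180×0.34 = 61.2, 180×0.22 = 39.6, 180×0.15 = 27, 180×0.10 = 18, 180×0.19 = 34.2.
0: (59 − 61.2)²/61.2 = 4.84/61.2 = 0.0791
1: (47 − 39.6)²/39.6 = 54.76/39.6 = 1.3828
2: (24 − 27)²/27 = 9/27 = 0.3333
3: (14 − 18)²/18 = 16/18 = 0.8889
4+: (36 − 34.2)²/34.2 = 3.24/34.2 = 0.0947
Sum = 2.779

2.779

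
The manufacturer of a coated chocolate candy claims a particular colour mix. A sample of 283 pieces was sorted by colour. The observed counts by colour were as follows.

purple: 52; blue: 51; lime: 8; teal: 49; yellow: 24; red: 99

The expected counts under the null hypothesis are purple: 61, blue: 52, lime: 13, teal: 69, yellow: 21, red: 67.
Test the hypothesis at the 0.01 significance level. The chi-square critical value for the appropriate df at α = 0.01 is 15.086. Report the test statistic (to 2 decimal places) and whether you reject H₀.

24.78; reject

cat         O        E   (O−E)²/E
purple     52       61      1.328
blue       51       52      0.019
lime        8       13      1.923
teal       49       69      5.797
yellow     24       21      0.429
red        99       67     15.284
Sum = 24.78
df = 5. Since 24.78 > 15.086, we reject H₀.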